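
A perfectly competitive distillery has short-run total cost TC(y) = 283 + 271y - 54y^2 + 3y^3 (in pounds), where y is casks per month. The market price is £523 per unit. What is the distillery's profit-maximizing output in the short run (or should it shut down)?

Produce at y = 14

From TC, MC = TC'(y) = 271 - 108y + 9y^2 and AVC = VC/y = 271 - 54y + 3y^2.
AVC is minimized where dAVC/dy = -54 + 6y = 0, at y = 9; min AVC = 271 - 54·9 + 3·9^2 = £28.
Because £523 ≥ £28, revenue can cover variable cost; the firm operates.
Solving P = MC: -252 - 108y + 9y^2 = 0 ⇒ y = -2 or 14. On the upward-sloping branch, y* = 14.
Check: AVC at y = 14 is £103 ≤ P, so revenue covers variable cost.
Profit = P·y − TC = 523·14 − 1725 = £5597.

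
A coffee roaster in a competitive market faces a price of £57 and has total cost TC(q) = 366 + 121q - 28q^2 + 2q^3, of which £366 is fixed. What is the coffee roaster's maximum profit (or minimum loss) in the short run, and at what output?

Profit = -£110 at q = 8

AVC = 121 - 28q + 2q^2; min AVC = £23 at q = 7. Since P = £57 ≥ min AVC, the firm produces.
With MC = 121 - 56q + 6q^2, P = MC on the upward-sloping part at q* = 8.
TR = 57·8 = 456. TC = 366 + 200 = 566. Profit = 456 − 566 = -£110.
By producing, the firm covers all variable cost plus £256 of fixed cost; shutting down would lose the full £366.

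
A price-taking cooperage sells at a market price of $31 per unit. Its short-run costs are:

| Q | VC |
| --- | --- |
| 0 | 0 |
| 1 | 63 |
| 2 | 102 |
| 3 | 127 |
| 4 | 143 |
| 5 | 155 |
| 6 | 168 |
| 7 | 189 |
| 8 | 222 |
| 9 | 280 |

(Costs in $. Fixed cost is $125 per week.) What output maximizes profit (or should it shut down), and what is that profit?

Profit at each row (π = 31Q − TC): Q=0: -125; Q=1: -157; Q=2: -165; Q=3: -159; Q=4: -144; Q=5: -125; Q=6: -107; Q=7: -97; Q=8: -99; Q=9: -126.
Profit is maximized at Q = 7. AVC there is 189/7 = $27 ≤ P, so producing beats shutting down (which would give -$125).

Q = 7; profit = -$97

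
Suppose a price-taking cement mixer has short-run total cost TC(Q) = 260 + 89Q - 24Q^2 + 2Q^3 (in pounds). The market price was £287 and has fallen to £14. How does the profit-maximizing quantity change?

AVC = 89 - 24Q + 2Q^2, minimized at Q = 6 where min AVC = £17. MC = 89 - 48Q + 6Q^2.
At P = £287 ≥ min AVC, set P = MC on the rising branch: Q = 11.
At P = £14 < min AVC = £17, price no longer covers variable cost at any output, so the firm shuts down: Q = 0.

Output falls from 11 to 0 (the firm shuts down)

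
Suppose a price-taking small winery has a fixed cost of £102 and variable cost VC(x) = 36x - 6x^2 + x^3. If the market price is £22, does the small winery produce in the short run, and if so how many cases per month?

Shut down

From TC, MC = TC'(x) = 36 - 12x + 3x^2 and AVC = VC/x = 36 - 6x + x^2.
AVC is minimized where dAVC/dx = -6 + 2x = 0, at x = 3; min AVC = 36 - 6·3 + 3^2 = £27.
With P < min AVC (£22 < £27), every unit sold adds to the loss.
Best response: produce nothing and absorb the £102 fixed cost.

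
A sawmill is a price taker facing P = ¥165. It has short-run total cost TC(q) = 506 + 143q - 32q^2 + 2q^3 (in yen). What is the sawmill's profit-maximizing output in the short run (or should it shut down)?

From TC, MC = TC'(q) = 143 - 64q + 6q^2 and AVC = VC/q = 143 - 32q + 2q^2.
The AVC parabola has its vertex at q = 32/4 = 8, where AVC = 143 - 32·8 + 2·8^2 = ¥15.
P = ¥165 exceeds min AVC = ¥15, so the firm stays open.
Solving P = MC: -22 - 64q + 6q^2 = 0 ⇒ q = -1/3 or 11. On the upward-sloping branch, q* = 11.
Check: AVC at q = 11 is ¥33 ≤ P, so revenue covers variable cost.
Profit = P·q − TC = 165·11 − 869 = ¥946.

Produce at q = 11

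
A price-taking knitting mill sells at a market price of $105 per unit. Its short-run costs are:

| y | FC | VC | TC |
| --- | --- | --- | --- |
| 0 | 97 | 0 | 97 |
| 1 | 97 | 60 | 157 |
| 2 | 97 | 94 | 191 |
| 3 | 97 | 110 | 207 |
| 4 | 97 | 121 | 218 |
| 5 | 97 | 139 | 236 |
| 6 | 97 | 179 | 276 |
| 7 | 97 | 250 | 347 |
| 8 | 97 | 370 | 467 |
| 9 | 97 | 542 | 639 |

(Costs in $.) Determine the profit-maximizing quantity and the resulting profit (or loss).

Profit at each row (π = 105y − TC): y=0: -97; y=1: -52; y=2: 19; y=3: 108; y=4: 202; y=5: 289; y=6: 354; y=7: 388; y=8: 373; y=9: 306.
Profit is maximized at y = 7. AVC there is 250/7 = $35.71 ≤ P, so producing beats shutting down (which would give -$97).

y = 7; profit = $388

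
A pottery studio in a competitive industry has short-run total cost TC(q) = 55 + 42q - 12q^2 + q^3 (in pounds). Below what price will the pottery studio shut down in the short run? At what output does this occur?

The shutdown price is the minimum of AVC. VC = 42q - 12q^2 + q^3, so AVC = 42 - 12q + q^2.
At the minimum of AVC, MC = AVC. MC = 42 - 24q + 3q^2; setting MC = AVC gives 2q^2 - 12q = 0, so q = 6. min AVC = 6.
For P < £6 the firm produces nothing.

£6 per unit, at q = 6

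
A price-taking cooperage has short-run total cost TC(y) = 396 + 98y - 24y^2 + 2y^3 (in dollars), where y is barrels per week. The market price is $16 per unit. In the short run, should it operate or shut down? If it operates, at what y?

Shut down

From TC, MC = TC'(y) = 98 - 48y + 6y^2 and AVC = VC/y = 98 - 24y + 2y^2.
AVC is minimized where dAVC/dy = -24 + 4y = 0, at y = 6; min AVC = 98 - 24·6 + 2·6^2 = $26.
Since P = $16 < min AVC = $26, price fails to cover variable cost at any output.
Shutting down limits the loss to fixed cost, $396.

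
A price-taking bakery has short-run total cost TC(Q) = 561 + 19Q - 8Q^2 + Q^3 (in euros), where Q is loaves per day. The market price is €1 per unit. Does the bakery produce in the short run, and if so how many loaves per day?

Strip out fixed cost: VC = 19Q - 8Q^2 + Q^3. Then AVC = 19 - 8Q + Q^2 and MC = 19 - 16Q + 3Q^2.
AVC hits its minimum where MC = AVC, at Q = 4, giving min AVC = 19 - 8·4 + 4^2 = €3.
Since P = €1 < min AVC = €3, price fails to cover variable cost at any output.
Best response: produce nothing and absorb the €561 fixed cost.

Shut down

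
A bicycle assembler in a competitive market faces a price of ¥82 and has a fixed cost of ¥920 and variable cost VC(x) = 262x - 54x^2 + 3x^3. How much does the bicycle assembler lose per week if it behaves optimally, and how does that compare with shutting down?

AVC = 262 - 54x + 3x^2; min AVC = ¥19 at x = 9. Since P = ¥82 ≥ min AVC, the firm produces.
MC = 262 - 108x + 9x^2. Setting P = MC and taking the root on the rising branch gives x* = 10.
TR = 82·10 = 820. TC = 920 + 220 = 1140. Profit = 820 − 1140 = -¥320.
Shutting down would mean losing the fixed cost of ¥920, so operating at a loss of ¥320 is better by ¥600.

Profit = -¥320 at x = 10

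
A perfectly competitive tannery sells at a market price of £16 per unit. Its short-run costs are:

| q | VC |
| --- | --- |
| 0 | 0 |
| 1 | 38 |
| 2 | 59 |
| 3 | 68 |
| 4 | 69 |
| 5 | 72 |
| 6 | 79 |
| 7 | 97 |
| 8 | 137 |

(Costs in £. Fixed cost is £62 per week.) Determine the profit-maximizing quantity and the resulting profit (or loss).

q = 6; profit = -£45

Profit at each row (π = 16q − TC): q=0: -62; q=1: -84; q=2: -89; q=3: -82; q=4: -67; q=5: -54; q=6: -45; q=7: -47; q=8: -71.
Profit is maximized at q = 6. AVC there is 79/6 = £13.17 ≤ P, so producing beats shutting down (which would give -£62).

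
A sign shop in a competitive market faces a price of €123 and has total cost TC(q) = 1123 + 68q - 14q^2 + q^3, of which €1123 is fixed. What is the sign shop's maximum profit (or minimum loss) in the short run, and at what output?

AVC = 68 - 14q + q^2 has its minimum €19 at q = 7; price €123 clears that bar, so the firm operates.
With MC = 68 - 28q + 3q^2, P = MC on the upward-sloping part at q* = 11.
TR = 123·11 = 1353. TC = 1123 + 385 = 1508. Profit = 1353 − 1508 = -€155.
Shutting down would mean losing the fixed cost of €1123, so operating at a loss of €155 is better by €968.

Profit = -€155 at q = 11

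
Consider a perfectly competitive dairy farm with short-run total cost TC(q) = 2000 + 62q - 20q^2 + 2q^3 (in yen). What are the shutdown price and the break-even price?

Shutdown price = ¥12; break-even price = ¥262

AVC = 62 - 20q + 2q^2; minimized at q = 5, giving min AVC = ¥12. That is the shutdown price.
ATC = 2000/q + 62 - 20q + 2q^2. Setting dATC/dq = −2000/q^2 − 20 + 4q = 0 gives q = 10 (since 4·10^3 − 20·10^2 = 2000).
min ATC = 2000/10 + 62 − 20·10 + 2·10^2 = ¥262. That is the break-even price.
Between these two prices the firm operates at a loss; above ¥262 it earns a profit.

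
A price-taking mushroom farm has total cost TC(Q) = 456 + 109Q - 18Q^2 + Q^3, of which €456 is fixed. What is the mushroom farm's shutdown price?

Short-run supply begins at min AVC. From VC = 109Q - 18Q^2 + Q^3, AVC = 109 - 18Q + Q^2.
At the minimum of AVC, MC = AVC. MC = 109 - 36Q + 3Q^2; setting MC = AVC gives 2Q^2 - 18Q = 0, so Q = 9. min AVC = 28.
So the shutdown price is €28.

€28 per unit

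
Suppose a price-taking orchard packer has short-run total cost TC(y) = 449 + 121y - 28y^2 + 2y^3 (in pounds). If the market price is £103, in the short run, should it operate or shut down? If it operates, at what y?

Strip out fixed cost: VC = 121y - 28y^2 + 2y^3. Then AVC = 121 - 28y + 2y^2 and MC = 121 - 56y + 6y^2.
The AVC parabola has its vertex at y = 28/4 = 7, where AVC = 121 - 28·7 + 2·7^2 = £23.
P = £103 exceeds min AVC = £23, so the firm stays open.
Set P = MC: 103 = 121 - 56y + 6y^2 → 18 - 56y + 6y^2 = 0. The roots are y = 1/3 and y = 9; the profit-maximizing output is on the rising part of MC, so y* = 9.
Check: AVC at y = 9 is £31 ≤ P, so revenue covers variable cost.
Profit = P·y − TC = 103·9 − 728 = £199.

Produce at y = 9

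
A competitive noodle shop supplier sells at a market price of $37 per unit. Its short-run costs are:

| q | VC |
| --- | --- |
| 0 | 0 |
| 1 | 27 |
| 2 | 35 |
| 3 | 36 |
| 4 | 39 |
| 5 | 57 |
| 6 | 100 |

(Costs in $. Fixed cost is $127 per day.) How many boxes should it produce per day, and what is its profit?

q = 5; profit = $1

Compute π = P·q − TC at each output: q=0: -127; q=1: -117; q=2: -88; q=3: -52; q=4: -18; q=5: 1; q=6: -5.
Profit is maximized at q = 5. AVC there is 57/5 = $11.40 ≤ P, so producing beats shutting down (which would give -$127).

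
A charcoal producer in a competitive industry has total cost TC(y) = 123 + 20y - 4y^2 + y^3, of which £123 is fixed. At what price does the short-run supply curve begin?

£16 per unit

The firm shuts down when price falls below the minimum of average variable cost. AVC = VC/y = 20 - 4y + y^2.
At the minimum of AVC, MC = AVC. MC = 20 - 8y + 3y^2; setting MC = AVC gives 2y^2 - 4y = 0, so y = 2. min AVC = 16.
For P < £16 the firm produces nothing.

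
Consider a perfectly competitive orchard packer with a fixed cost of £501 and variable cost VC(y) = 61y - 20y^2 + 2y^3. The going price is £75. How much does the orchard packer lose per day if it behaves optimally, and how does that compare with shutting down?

AVC = 61 - 20y + 2y^2; min AVC = £11 at y = 5. Since P = £75 ≥ min AVC, the firm produces.
With MC = 61 - 40y + 6y^2, P = MC on the upward-sloping part at y* = 7.
TR = 75·7 = 525. TC = 501 + 133 = 634. Profit = 525 − 634 = -£109.
By producing, the firm covers all variable cost plus £392 of fixed cost; shutting down would lose the full £501.

Profit = -£109 at y = 7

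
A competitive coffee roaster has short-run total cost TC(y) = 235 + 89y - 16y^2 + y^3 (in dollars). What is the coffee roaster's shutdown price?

The firm shuts down when price falls below the minimum of average variable cost. AVC = VC/y = 89 - 16y + y^2.
dAVC/dy = -16 + 2y = 0 gives y = 8. min AVC = 89 - 16·8 + 8^2 = 25.
The firm shuts down for any P below $25.

$25 per unit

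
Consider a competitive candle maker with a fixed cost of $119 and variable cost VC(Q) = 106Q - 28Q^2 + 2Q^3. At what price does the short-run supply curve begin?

$8 per unit

The shutdown price is the minimum of AVC. VC = 106Q - 28Q^2 + 2Q^3, so AVC = 106 - 28Q + 2Q^2.
dAVC/dQ = -28 + 4Q = 0 gives Q = 7. min AVC = 106 - 28·7 + 2·7^2 = 8.
So the shutdown price is $8.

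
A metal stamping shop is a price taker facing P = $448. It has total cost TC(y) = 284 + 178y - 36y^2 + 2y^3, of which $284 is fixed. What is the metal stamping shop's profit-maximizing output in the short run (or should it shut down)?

Produce at y = 15

Strip out fixed cost: VC = 178y - 36y^2 + 2y^3. Then AVC = 178 - 36y + 2y^2 and MC = 178 - 72y + 6y^2.
The AVC parabola has its vertex at y = 36/4 = 9, where AVC = 178 - 36·9 + 2·9^2 = $16.
Because $448 ≥ $16, revenue can cover variable cost; the firm operates.
Set P = MC: 448 = 178 - 72y + 6y^2 → -270 - 72y + 6y^2 = 0. The roots are y = -3 and y = 15; the profit-maximizing output is on the rising part of MC, so y* = 15.
Check: AVC at y = 15 is $88 ≤ P, so revenue covers variable cost.
Profit = P·y − TC = 448·15 − 1604 = $5116.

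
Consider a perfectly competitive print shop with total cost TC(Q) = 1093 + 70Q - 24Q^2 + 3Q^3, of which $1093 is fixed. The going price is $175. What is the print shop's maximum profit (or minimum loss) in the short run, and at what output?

Profit = -$211 at Q = 7

AVC = 70 - 24Q + 3Q^2 has its minimum $22 at Q = 4; price $175 clears that bar, so the firm operates.
MC = 70 - 48Q + 9Q^2. Setting P = MC and taking the root on the rising branch gives Q* = 7.
TR = 175·7 = 1225. TC = 1093 + 343 = 1436. Profit = 1225 − 1436 = -$211.
Shutting down would mean losing the fixed cost of $1093, so operating at a loss of $211 is better by $882.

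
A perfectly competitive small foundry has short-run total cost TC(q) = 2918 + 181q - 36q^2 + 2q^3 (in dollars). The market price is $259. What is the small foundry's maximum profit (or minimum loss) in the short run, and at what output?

AVC = 181 - 36q + 2q^2 has its minimum $19 at q = 9; price $259 clears that bar, so the firm operates.
MC = 181 - 72q + 6q^2. Setting P = MC and taking the root on the rising branch gives q* = 13.
TR = 259·13 = 3367. TC = 2918 + 663 = 3581. Profit = 3367 − 3581 = -$214.
Shutting down would mean losing the fixed cost of $2918, so operating at a loss of $214 is better by $2704.

Profit = -$214 at q = 13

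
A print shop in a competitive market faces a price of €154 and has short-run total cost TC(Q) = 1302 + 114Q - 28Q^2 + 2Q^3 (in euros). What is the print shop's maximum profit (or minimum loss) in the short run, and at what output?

Profit = -€102 at Q = 10

AVC = 114 - 28Q + 2Q^2 has its minimum €16 at Q = 7; price €154 clears that bar, so the firm operates.
MC = 114 - 56Q + 6Q^2. Setting P = MC and taking the root on the rising branch gives Q* = 10.
TR = 154·10 = 1540. TC = 1302 + 340 = 1642. Profit = 1540 − 1642 = -€102.
That loss of €102 beats the €1302 the firm would lose by shutting down; producing recovers €1200 of fixed cost.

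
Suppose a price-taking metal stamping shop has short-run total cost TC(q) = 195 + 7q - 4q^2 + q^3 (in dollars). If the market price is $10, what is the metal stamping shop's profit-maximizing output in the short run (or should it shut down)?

Produce at q = 3

Strip out fixed cost: VC = 7q - 4q^2 + q^3. Then AVC = 7 - 4q + q^2 and MC = 7 - 8q + 3q^2.
AVC hits its minimum where MC = AVC, at q = 2, giving min AVC = 7 - 4·2 + 2^2 = $3.
Because $10 ≥ $3, revenue can cover variable cost; the firm operates.
Set P = MC: 10 = 7 - 8q + 3q^2 → -3 - 8q + 3q^2 = 0. The roots are q = -1/3 and q = 3; the profit-maximizing output is on the rising part of MC, so q* = 3.
Check: AVC at q = 3 is $4 ≤ P, so revenue covers variable cost.
Profit = P·q − TC = 10·3 − 207 = -$177, a loss, but smaller than the $195 fixed cost the firm would lose by shutting down.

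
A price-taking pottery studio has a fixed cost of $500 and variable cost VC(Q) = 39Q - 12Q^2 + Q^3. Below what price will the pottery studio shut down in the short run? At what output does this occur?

The firm shuts down when price falls below the minimum of average variable cost. AVC = VC/Q = 39 - 12Q + Q^2.
At the minimum of AVC, MC = AVC. MC = 39 - 24Q + 3Q^2; setting MC = AVC gives 2Q^2 - 12Q = 0, so Q = 6. min AVC = 3.
So the shutdown price is $3.

$3 per unit, at Q = 6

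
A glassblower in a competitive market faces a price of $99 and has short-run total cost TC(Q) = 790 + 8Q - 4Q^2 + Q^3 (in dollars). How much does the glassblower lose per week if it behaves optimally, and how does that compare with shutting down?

AVC = 8 - 4Q + Q^2 has its minimum $4 at Q = 2; price $99 clears that bar, so the firm operates.
With MC = 8 - 8Q + 3Q^2, P = MC on the upward-sloping part at Q* = 7.
TR = 99·7 = 693. TC = 790 + 203 = 993. Profit = 693 − 993 = -$300.
Shutting down would mean losing the fixed cost of $790, so operating at a loss of $300 is better by $490.

Profit = -$300 at Q = 7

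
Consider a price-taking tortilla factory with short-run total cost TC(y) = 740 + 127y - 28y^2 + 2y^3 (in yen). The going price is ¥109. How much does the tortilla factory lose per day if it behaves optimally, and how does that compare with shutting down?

Profit = -¥92 at y = 9

AVC = 127 - 28y + 2y^2; min AVC = ¥29 at y = 7. Since P = ¥109 ≥ min AVC, the firm produces.
MC = 127 - 56y + 6y^2. Setting P = MC and taking the root on the rising branch gives y* = 9.
TR = 109·9 = 981. TC = 740 + 333 = 1073. Profit = 981 − 1073 = -¥92.
Shutting down would mean losing the fixed cost of ¥740, so operating at a loss of ¥92 is better by ¥648.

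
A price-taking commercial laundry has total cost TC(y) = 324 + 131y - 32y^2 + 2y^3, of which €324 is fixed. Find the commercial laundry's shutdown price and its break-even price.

Shutdown price = €3; break-even price = €41

Shutdown price = min AVC. AVC = 131 - 32y + 2y^2, with vertex at y = 8 and minimum €3.
ATC = 324/y + 131 - 32y + 2y^2. Setting dATC/dy = −324/y^2 − 32 + 4y = 0 gives y = 9 (since 4·9^3 − 32·9^2 = 324).
min ATC = 324/9 + 131 − 32·9 + 2·9^2 = €41. That is the break-even price.
Between these two prices the firm operates at a loss; above €41 it earns a profit.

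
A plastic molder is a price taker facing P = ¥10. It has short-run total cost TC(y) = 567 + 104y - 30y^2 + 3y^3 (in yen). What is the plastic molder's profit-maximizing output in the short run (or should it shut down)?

Shut down

Strip out fixed cost: VC = 104y - 30y^2 + 3y^3. Then AVC = 104 - 30y + 3y^2 and MC = 104 - 60y + 9y^2.
The AVC parabola has its vertex at y = 30/6 = 5, where AVC = 104 - 30·5 + 3·5^2 = ¥29.
P = ¥10 lies below min AVC = ¥29; no output level covers variable cost.
The firm minimizes its loss by shutting down and losing only its fixed cost of ¥567.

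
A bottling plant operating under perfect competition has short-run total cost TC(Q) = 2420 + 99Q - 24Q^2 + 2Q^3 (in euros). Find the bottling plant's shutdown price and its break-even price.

Shutdown price = min AVC. AVC = 99 - 24Q + 2Q^2, with vertex at Q = 6 and minimum €27.
ATC = 2420/Q + 99 - 24Q + 2Q^2. Setting dATC/dQ = −2420/Q^2 − 24 + 4Q = 0 gives Q = 11 (since 4·11^3 − 24·11^2 = 2420).
min ATC = 2420/11 + 99 − 24·11 + 2·11^2 = €297. That is the break-even price.
Between these two prices the firm operates at a loss; above €297 it earns a profit.

Shutdown price = €27; break-even price = €297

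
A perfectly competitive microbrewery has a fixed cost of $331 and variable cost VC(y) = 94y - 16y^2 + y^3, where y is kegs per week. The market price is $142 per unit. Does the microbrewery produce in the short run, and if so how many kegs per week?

Strip out fixed cost: VC = 94y - 16y^2 + y^3. Then AVC = 94 - 16y + y^2 and MC = 94 - 32y + 3y^2.
AVC is minimized where dAVC/dy = -16 + 2y = 0, at y = 8; min AVC = 94 - 16·8 + 8^2 = $30.
Since P = $142 ≥ min AVC = $30, price covers variable cost and the firm should produce.
Set P = MC: 142 = 94 - 32y + 3y^2 → -48 - 32y + 3y^2 = 0. The roots are y = -4/3 and y = 12; the profit-maximizing output is on the rising part of MC, so y* = 12.
Check: AVC at y = 12 is $46 ≤ P, so revenue covers variable cost.
Profit = P·y − TC = 142·12 − 883 = $821.

Produce at y = 12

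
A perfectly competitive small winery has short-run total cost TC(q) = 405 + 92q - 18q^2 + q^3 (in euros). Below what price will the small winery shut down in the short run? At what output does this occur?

The shutdown price is the minimum of AVC. VC = 92q - 18q^2 + q^3, so AVC = 92 - 18q + q^2.
At the minimum of AVC, MC = AVC. MC = 92 - 36q + 3q^2; setting MC = AVC gives 2q^2 - 18q = 0, so q = 9. min AVC = 11.
The firm shuts down for any P below €11.

€11 per unit, at q = 9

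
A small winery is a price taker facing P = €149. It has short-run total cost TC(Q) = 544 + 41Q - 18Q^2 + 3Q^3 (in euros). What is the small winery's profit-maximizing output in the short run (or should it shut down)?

Produce at Q = 6

From TC, MC = TC'(Q) = 41 - 36Q + 9Q^2 and AVC = VC/Q = 41 - 18Q + 3Q^2.
AVC hits its minimum where MC = AVC, at Q = 3, giving min AVC = 41 - 18·3 + 3·3^2 = €14.
Since P = €149 ≥ min AVC = €14, price covers variable cost and the firm should produce.
Set P = MC: 149 = 41 - 36Q + 9Q^2 → -108 - 36Q + 9Q^2 = 0. The roots are Q = -2 and Q = 6; the profit-maximizing output is on the rising part of MC, so Q* = 6.
Check: AVC at Q = 6 is €41 ≤ P, so revenue covers variable cost.
Profit = P·Q − TC = 149·6 − 790 = €104.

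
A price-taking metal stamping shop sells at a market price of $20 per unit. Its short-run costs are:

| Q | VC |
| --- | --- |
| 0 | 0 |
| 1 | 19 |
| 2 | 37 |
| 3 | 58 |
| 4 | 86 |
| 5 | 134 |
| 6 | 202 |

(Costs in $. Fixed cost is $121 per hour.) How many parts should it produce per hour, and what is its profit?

Q = 2; profit = -$118

Profit at each row (π = 20Q − TC): Q=0: -121; Q=1: -120; Q=2: -118; Q=3: -119; Q=4: -127; Q=5: -155; Q=6: -203.
Profit is maximized at Q = 2. AVC there is 37/2 = $18.50 ≤ P, so producing beats shutting down (which would give -$121).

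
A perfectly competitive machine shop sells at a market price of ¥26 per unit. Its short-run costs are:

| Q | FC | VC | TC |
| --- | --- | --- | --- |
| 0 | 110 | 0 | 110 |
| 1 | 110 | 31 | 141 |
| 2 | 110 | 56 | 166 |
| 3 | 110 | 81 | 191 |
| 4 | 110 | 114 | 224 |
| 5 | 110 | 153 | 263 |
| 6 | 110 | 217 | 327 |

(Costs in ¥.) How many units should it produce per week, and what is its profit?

Q = 0 (shut down); profit = -¥110

Profit at each row (π = 26Q − TC): Q=0: -110; Q=1: -115; Q=2: -114; Q=3: -113; Q=4: -120; Q=5: -133; Q=6: -171.
Profit is highest at Q = 0. Equivalently, the lowest AVC in the table is 81/3 ≈ ¥27 at Q = 3, and P = ¥26 falls below it — price never covers variable cost, so the firm shuts down and loses only its fixed cost.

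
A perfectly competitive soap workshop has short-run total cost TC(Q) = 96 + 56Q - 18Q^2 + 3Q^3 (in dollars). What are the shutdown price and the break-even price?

Shutdown price = $29; break-even price = $56

Shutdown price = min AVC. AVC = 56 - 18Q + 3Q^2, with vertex at Q = 3 and minimum $29.
ATC = 96/Q + 56 - 18Q + 3Q^2. Setting dATC/dQ = −96/Q^2 − 18 + 6Q = 0 gives Q = 4 (since 6·4^3 − 18·4^2 = 96).
min ATC = 96/4 + 56 − 18·4 + 3·4^2 = $56. That is the break-even price.
Between these two prices the firm operates at a loss; above $56 it earns a profit.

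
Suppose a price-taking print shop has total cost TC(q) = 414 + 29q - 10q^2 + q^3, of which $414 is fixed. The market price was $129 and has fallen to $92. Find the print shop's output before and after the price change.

Output falls from 10 to 9

AVC = 29 - 10q + q^2, minimized at q = 5 where min AVC = $4. MC = 29 - 20q + 3q^2.
At P = $129 ≥ min AVC, set P = MC on the rising branch: q = 10.
At P = $92 ≥ min AVC, set P = MC: q = 9. The firm stays open but cuts output.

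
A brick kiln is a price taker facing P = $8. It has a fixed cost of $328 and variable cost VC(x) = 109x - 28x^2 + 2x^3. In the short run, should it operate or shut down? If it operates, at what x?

Shut down

From TC, MC = TC'(x) = 109 - 56x + 6x^2 and AVC = VC/x = 109 - 28x + 2x^2.
AVC is minimized where dAVC/dx = -28 + 4x = 0, at x = 7; min AVC = 109 - 28·7 + 2·7^2 = $11.
With P < min AVC ($8 < $11), every unit sold adds to the loss.
Shutting down limits the loss to fixed cost, $328.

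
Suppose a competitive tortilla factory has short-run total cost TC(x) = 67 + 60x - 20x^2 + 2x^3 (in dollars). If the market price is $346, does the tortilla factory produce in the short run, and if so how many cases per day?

From TC, MC = TC'(x) = 60 - 40x + 6x^2 and AVC = VC/x = 60 - 20x + 2x^2.
AVC hits its minimum where MC = AVC, at x = 5, giving min AVC = 60 - 20·5 + 2·5^2 = $10.
P = $346 exceeds min AVC = $10, so the firm stays open.
Solving P = MC: -286 - 40x + 6x^2 = 0 ⇒ x = -13/3 or 11. On the upward-sloping branch, x* = 11.
Check: AVC at x = 11 is $82 ≤ P, so revenue covers variable cost.
Profit = P·x − TC = 346·11 − 969 = $2837.

Produce at x = 11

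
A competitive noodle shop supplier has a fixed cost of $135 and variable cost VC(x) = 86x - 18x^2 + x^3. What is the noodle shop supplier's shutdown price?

The shutdown price is the minimum of AVC. VC = 86x - 18x^2 + x^3, so AVC = 86 - 18x + x^2.
At the minimum of AVC, MC = AVC. MC = 86 - 36x + 3x^2; setting MC = AVC gives 2x^2 - 18x = 0, so x = 9. min AVC = 5.
The firm shuts down for any P below $5.

$5 per unit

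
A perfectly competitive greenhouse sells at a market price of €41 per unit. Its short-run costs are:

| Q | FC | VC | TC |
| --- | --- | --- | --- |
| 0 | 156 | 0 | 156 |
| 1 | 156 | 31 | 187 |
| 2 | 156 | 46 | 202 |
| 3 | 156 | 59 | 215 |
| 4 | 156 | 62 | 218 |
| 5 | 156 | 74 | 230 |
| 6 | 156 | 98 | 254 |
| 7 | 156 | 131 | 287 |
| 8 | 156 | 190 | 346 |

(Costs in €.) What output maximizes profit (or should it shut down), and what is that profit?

Profit at each row (π = 41Q − TC): Q=0: -156; Q=1: -146; Q=2: -120; Q=3: -92; Q=4: -54; Q=5: -25; Q=6: -8; Q=7: 0; Q=8: -18.
Profit is maximized at Q = 7. AVC there is 131/7 = €18.71 ≤ P, so producing beats shutting down (which would give -€156).

Q = 7; profit = €0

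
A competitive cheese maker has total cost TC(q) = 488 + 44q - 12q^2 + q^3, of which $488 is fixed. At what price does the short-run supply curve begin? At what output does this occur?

$8 per unit, at q = 6

The shutdown price is the minimum of AVC. VC = 44q - 12q^2 + q^3, so AVC = 44 - 12q + q^2.
dAVC/dq = -12 + 2q = 0 gives q = 6. min AVC = 44 - 12·6 + 6^2 = 8.
For P < $8 the firm produces nothing.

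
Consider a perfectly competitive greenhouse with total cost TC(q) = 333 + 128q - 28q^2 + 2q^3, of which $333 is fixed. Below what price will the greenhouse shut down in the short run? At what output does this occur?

Short-run supply begins at min AVC. From VC = 128q - 28q^2 + 2q^3, AVC = 128 - 28q + 2q^2.
dAVC/dq = -28 + 4q = 0 gives q = 7. min AVC = 128 - 28·7 + 2·7^2 = 30.
For P < $30 the firm produces nothing.

$30 per unit, at q = 7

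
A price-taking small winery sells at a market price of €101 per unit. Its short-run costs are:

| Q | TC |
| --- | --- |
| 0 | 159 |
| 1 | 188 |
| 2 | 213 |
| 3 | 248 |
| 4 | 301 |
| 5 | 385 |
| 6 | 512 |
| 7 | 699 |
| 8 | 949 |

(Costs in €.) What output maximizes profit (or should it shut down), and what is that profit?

Profit at each row (π = 101Q − TC): Q=0: -159; Q=1: -87; Q=2: -11; Q=3: 55; Q=4: 103; Q=5: 120; Q=6: 94; Q=7: 8; Q=8: -141.
Profit is maximized at Q = 5. AVC there is 226/5 = €45.20 ≤ P, so producing beats shutting down (which would give -€159).

Q = 5; profit = €120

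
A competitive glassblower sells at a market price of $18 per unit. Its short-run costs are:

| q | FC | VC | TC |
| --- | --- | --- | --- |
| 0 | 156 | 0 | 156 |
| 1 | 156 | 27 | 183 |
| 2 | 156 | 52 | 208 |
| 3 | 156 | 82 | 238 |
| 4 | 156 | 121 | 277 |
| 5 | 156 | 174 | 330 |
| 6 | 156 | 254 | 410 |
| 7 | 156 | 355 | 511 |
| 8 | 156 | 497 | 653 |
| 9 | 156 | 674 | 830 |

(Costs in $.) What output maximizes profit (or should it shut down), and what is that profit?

q = 0 (shut down); profit = -$156

Compute π = P·q − TC at each output: q=0: -156; q=1: -165; q=2: -172; q=3: -184; q=4: -205; q=5: -240; q=6: -302; q=7: -385; q=8: -509; q=9: -668.
Profit is highest at q = 0. Equivalently, the lowest AVC in the table is 52/2 ≈ $26 at q = 2, and P = $18 falls below it — price never covers variable cost, so the firm shuts down and loses only its fixed cost.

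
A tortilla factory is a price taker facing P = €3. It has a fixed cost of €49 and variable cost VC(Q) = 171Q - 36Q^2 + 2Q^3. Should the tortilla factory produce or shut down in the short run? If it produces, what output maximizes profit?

Shut down

Variable cost is VC = 171Q - 36Q^2 + 2Q^3, so AVC = VC/Q = 171 - 36Q + 2Q^2 and MC = dTC/dQ = 171 - 72Q + 6Q^2.
AVC is minimized where dAVC/dQ = -36 + 4Q = 0, at Q = 9; min AVC = 171 - 36·9 + 2·9^2 = €9.
P = €3 lies below min AVC = €9; no output level covers variable cost.
Shutting down limits the loss to fixed cost, €49.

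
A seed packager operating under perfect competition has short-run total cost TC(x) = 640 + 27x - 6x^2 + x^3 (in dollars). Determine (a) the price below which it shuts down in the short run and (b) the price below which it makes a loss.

Shutdown price = $18; break-even price = $123

Shutdown price = min AVC. AVC = 27 - 6x + x^2, with vertex at x = 3 and minimum $18.
ATC = 640/x + 27 - 6x + x^2. Setting dATC/dx = −640/x^2 − 6 + 2x = 0 gives x = 8 (since 2·8^3 − 6·8^2 = 640).
min ATC = 640/8 + 27 − 6·8 + 8^2 = $123. That is the break-even price.
Between these two prices the firm operates at a loss; above $123 it earns a profit.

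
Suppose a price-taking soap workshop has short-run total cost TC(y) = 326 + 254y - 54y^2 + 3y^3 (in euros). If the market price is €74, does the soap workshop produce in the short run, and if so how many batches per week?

Produce at y = 10

Variable cost is VC = 254y - 54y^2 + 3y^3, so AVC = VC/y = 254 - 54y + 3y^2 and MC = dTC/dy = 254 - 108y + 9y^2.
AVC hits its minimum where MC = AVC, at y = 9, giving min AVC = 254 - 54·9 + 3·9^2 = €11.
Since P = €74 ≥ min AVC = €11, price covers variable cost and the firm should produce.
Solving P = MC: 180 - 108y + 9y^2 = 0 ⇒ y = 2 or 10. On the upward-sloping branch, y* = 10.
Check: AVC at y = 10 is €14 ≤ P, so revenue covers variable cost.
Profit = P·y − TC = 74·10 − 466 = €274.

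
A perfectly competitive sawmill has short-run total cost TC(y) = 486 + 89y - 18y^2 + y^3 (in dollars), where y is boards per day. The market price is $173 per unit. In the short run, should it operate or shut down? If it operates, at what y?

Produce at y = 14

Variable cost is VC = 89y - 18y^2 + y^3, so AVC = VC/y = 89 - 18y + y^2 and MC = dTC/dy = 89 - 36y + 3y^2.
AVC hits its minimum where MC = AVC, at y = 9, giving min AVC = 89 - 18·9 + 9^2 = $8.
P = $173 exceeds min AVC = $8, so the firm stays open.
Set P = MC: 173 = 89 - 36y + 3y^2 → -84 - 36y + 3y^2 = 0. The roots are y = -2 and y = 14; the profit-maximizing output is on the rising part of MC, so y* = 14.
Check: AVC at y = 14 is $33 ≤ P, so revenue covers variable cost.
Profit = P·y − TC = 173·14 − 948 = $1474.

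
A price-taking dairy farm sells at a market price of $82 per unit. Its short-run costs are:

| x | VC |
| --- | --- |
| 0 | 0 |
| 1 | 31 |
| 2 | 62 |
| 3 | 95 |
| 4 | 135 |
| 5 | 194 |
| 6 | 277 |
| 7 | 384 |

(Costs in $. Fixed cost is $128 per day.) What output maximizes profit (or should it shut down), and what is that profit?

Tabulate TR − TC: x=0: -128; x=1: -77; x=2: -26; x=3: 23; x=4: 65; x=5: 88; x=6: 87; x=7: 62.
Profit is maximized at x = 5. AVC there is 194/5 = $38.80 ≤ P, so producing beats shutting down (which would give -$128).

x = 5; profit = $88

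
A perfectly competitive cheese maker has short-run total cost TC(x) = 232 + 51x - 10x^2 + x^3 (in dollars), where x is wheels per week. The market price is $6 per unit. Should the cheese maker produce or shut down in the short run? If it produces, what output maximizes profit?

From TC, MC = TC'(x) = 51 - 20x + 3x^2 and AVC = VC/x = 51 - 10x + x^2.
AVC hits its minimum where MC = AVC, at x = 5, giving min AVC = 51 - 10·5 + 5^2 = $26.
With P < min AVC ($6 < $26), every unit sold adds to the loss.
The firm minimizes its loss by shutting down and losing only its fixed cost of $232.

Shut down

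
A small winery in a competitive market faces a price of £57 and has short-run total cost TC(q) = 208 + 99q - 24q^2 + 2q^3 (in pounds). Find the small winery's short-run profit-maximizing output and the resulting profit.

Profit = -£12 at q = 7

AVC = 99 - 24q + 2q^2; min AVC = £27 at q = 6. Since P = £57 ≥ min AVC, the firm produces.
With MC = 99 - 48q + 6q^2, P = MC on the upward-sloping part at q* = 7.
TR = 57·7 = 399. TC = 208 + 203 = 411. Profit = 399 − 411 = -£12.
By producing, the firm covers all variable cost plus £196 of fixed cost; shutting down would lose the full £208.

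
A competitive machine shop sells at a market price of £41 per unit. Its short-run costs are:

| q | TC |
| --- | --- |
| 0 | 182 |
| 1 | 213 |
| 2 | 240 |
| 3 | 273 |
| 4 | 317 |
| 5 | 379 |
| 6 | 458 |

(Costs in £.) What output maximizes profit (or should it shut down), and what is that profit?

Tabulate TR − TC: q=0: -182; q=1: -172; q=2: -158; q=3: -150; q=4: -153; q=5: -174; q=6: -212.
Profit is maximized at q = 3. AVC there is 91/3 = £30.33 ≤ P, so producing beats shutting down (which would give -£182).

q = 3; profit = -£150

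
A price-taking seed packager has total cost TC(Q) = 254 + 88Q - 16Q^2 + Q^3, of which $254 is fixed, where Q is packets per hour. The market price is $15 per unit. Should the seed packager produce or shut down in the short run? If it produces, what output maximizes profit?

Strip out fixed cost: VC = 88Q - 16Q^2 + Q^3. Then AVC = 88 - 16Q + Q^2 and MC = 88 - 32Q + 3Q^2.
AVC is minimized where dAVC/dQ = -16 + 2Q = 0, at Q = 8; min AVC = 88 - 16·8 + 8^2 = $24.
With P < min AVC ($15 < $24), every unit sold adds to the loss.
Best response: produce nothing and absorb the $254 fixed cost.

Shut down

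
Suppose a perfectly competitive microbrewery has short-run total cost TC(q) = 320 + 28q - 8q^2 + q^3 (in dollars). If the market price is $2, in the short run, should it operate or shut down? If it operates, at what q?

Shut down

Variable cost is VC = 28q - 8q^2 + q^3, so AVC = VC/q = 28 - 8q + q^2 and MC = dTC/dq = 28 - 16q + 3q^2.
AVC hits its minimum where MC = AVC, at q = 4, giving min AVC = 28 - 8·4 + 4^2 = $12.
Since P = $2 < min AVC = $12, price fails to cover variable cost at any output.
Shutting down limits the loss to fixed cost, $320.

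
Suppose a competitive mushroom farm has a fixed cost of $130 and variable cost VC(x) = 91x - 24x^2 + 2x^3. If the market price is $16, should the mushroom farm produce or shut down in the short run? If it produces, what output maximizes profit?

Shut down

Variable cost is VC = 91x - 24x^2 + 2x^3, so AVC = VC/x = 91 - 24x + 2x^2 and MC = dTC/dx = 91 - 48x + 6x^2.
The AVC parabola has its vertex at x = 24/4 = 6, where AVC = 91 - 24·6 + 2·6^2 = $19.
P = $16 lies below min AVC = $19; no output level covers variable cost.
The firm minimizes its loss by shutting down and losing only its fixed cost of $130.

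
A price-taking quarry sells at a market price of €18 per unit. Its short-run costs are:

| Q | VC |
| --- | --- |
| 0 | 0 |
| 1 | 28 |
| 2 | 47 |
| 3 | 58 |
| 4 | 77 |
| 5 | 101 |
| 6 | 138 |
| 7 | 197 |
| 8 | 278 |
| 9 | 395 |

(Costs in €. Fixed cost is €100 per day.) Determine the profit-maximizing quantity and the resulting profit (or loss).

Compute π = P·Q − TC at each output: Q=0: -100; Q=1: -110; Q=2: -111; Q=3: -104; Q=4: -105; Q=5: -111; Q=6: -130; Q=7: -171; Q=8: -234; Q=9: -333.
Profit is highest at Q = 0. Equivalently, the lowest AVC in the table is 77/4 ≈ €19.25 at Q = 4, and P = €18 falls below it — price never covers variable cost, so the firm shuts down and loses only its fixed cost.

Q = 0 (shut down); profit = -€100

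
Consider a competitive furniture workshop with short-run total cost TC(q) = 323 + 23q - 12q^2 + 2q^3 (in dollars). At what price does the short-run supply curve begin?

$5 per unit

Short-run supply begins at min AVC. From VC = 23q - 12q^2 + 2q^3, AVC = 23 - 12q + 2q^2.
At the minimum of AVC, MC = AVC. MC = 23 - 24q + 6q^2; setting MC = AVC gives 4q^2 - 12q = 0, so q = 3. min AVC = 5.
The firm shuts down for any P below $5.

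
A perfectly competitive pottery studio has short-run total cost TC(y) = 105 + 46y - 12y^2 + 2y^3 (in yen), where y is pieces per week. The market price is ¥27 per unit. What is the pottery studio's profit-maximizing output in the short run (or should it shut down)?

Strip out fixed cost: VC = 46y - 12y^2 + 2y^3. Then AVC = 46 - 12y + 2y^2 and MC = 46 - 24y + 6y^2.
The AVC parabola has its vertex at y = 12/4 = 3, where AVC = 46 - 12·3 + 2·3^2 = ¥28.
P = ¥27 lies below min AVC = ¥28; no output level covers variable cost.
Best response: produce nothing and absorb the ¥105 fixed cost.

Shut down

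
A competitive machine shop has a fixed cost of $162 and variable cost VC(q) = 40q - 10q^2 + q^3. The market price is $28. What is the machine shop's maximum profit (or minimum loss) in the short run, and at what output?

Profit = -$90 at q = 6

AVC = 40 - 10q + q^2 has its minimum $15 at q = 5; price $28 clears that bar, so the firm operates.
MC = 40 - 20q + 3q^2. Setting P = MC and taking the root on the rising branch gives q* = 6.
TR = 28·6 = 168. TC = 162 + 96 = 258. Profit = 168 − 258 = -$90.
By producing, the firm covers all variable cost plus $72 of fixed cost; shutting down would lose the full $162.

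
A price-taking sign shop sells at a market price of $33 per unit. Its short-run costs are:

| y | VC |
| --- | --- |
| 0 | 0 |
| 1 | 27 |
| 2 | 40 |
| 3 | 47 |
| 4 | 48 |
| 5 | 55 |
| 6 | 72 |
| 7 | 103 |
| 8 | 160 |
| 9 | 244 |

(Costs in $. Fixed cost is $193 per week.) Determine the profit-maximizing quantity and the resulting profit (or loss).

Profit at each row (π = 33y − TC): y=0: -193; y=1: -187; y=2: -167; y=3: -141; y=4: -109; y=5: -83; y=6: -67; y=7: -65; y=8: -89; y=9: -140.
Profit is maximized at y = 7. AVC there is 103/7 = $14.71 ≤ P, so producing beats shutting down (which would give -$193).

y = 7; profit = -$65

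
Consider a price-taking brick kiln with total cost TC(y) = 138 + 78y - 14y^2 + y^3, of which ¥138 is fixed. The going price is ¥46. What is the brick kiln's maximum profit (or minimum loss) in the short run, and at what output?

Profit = -¥10 at y = 8

AVC = 78 - 14y + y^2; min AVC = ¥29 at y = 7. Since P = ¥46 ≥ min AVC, the firm produces.
MC = 78 - 28y + 3y^2. Setting P = MC and taking the root on the rising branch gives y* = 8.
TR = 46·8 = 368. TC = 138 + 240 = 378. Profit = 368 − 378 = -¥10.
That loss of ¥10 beats the ¥138 the firm would lose by shutting down; producing recovers ¥128 of fixed cost.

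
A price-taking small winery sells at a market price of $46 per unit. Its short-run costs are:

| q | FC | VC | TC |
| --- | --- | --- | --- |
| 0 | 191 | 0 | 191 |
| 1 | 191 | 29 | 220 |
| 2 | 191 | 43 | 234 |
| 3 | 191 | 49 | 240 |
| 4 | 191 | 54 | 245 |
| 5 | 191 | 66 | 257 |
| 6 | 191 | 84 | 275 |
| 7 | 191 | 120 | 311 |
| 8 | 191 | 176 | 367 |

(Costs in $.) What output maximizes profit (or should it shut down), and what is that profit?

Tabulate TR − TC: q=0: -191; q=1: -174; q=2: -142; q=3: -102; q=4: -61; q=5: -27; q=6: 1; q=7: 11; q=8: 1.
Profit is maximized at q = 7. AVC there is 120/7 = $17.14 ≤ P, so producing beats shutting down (which would give -$191).

q = 7; profit = $11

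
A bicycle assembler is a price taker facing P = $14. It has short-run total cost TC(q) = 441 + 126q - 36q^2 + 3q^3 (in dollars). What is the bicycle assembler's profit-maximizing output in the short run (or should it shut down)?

Strip out fixed cost: VC = 126q - 36q^2 + 3q^3. Then AVC = 126 - 36q + 3q^2 and MC = 126 - 72q + 9q^2.
AVC is minimized where dAVC/dq = -36 + 6q = 0, at q = 6; min AVC = 126 - 36·6 + 3·6^2 = $18.
With P < min AVC ($14 < $18), every unit sold adds to the loss.
Best response: produce nothing and absorb the $441 fixed cost.

Shut down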